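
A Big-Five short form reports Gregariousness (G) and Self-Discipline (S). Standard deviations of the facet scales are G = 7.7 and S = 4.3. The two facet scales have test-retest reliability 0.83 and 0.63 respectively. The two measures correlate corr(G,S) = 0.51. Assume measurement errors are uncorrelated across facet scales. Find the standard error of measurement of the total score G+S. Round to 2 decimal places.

Var(total) = 77.78 + 33.7722 = 111.552.
True-score variance = 60.8594 + 33.7722 = 94.6316, so reliability = 0.8483.
Error variance = 111.552 − 94.6316 = 16.9206; SEM = √16.9206 = 4.11.

4.11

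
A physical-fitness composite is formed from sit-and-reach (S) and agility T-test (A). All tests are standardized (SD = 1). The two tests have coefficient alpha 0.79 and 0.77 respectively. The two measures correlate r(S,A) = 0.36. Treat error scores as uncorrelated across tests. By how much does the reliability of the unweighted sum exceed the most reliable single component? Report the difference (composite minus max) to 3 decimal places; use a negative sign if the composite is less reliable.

Var(sum) = 2 + 0.72 = 2.72; true-score variance = 1.56 + 0.72 = 2.28; composite reliability = 0.8382.
Max component reliability = 0.7900.
Difference = 0.8382 − 0.7900 = 0.048.

0.048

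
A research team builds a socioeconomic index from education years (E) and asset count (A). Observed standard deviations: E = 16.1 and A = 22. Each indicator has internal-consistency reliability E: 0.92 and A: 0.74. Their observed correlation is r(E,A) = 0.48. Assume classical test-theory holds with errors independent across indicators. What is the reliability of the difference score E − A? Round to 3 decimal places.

Var(E−A) = 16.1² + 22² − 2·16.1·22·0.48 = 743.21 − 340.032 = 403.178.
Because errors are independent across components, Cov(Tᵢ,Tⱼ) = Cov(Xᵢ,Xⱼ); the off-diagonal part of the true-score variance is the same as above.
True-score variance = [16.1²·0.92 + 22²·0.74] − 340.032 = 596.633 − 340.032 = 256.601.
Reliability = 256.601 / 403.178 = 0.636.

0.636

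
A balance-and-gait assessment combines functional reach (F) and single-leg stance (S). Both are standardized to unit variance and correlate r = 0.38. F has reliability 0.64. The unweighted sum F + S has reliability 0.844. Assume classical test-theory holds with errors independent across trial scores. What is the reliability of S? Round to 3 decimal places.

Var(F+S) = 2 + 2·0.38 = 2.760.
True-score variance = ρ_F + ρ_S + 2·0.38, so 0.844 = (0.64 + ρ_S + 0.76) / 2.760.
ρ_S = 0.844·2.760 − 0.64 − 0.76 = 0.929.

0.929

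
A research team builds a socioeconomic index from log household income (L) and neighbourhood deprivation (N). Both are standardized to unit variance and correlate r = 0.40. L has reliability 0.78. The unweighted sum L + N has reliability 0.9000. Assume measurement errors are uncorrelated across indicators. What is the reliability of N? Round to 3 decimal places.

0.940

Var(L+N) = 2 + 2·0.40 = 2.800.
True-score variance = ρ_L + ρ_N + 2·0.40, so 0.9000 = (0.78 + ρ_N + 0.80) / 2.800.
ρ_N = 0.9000·2.800 − 0.78 − 0.80 = 0.940.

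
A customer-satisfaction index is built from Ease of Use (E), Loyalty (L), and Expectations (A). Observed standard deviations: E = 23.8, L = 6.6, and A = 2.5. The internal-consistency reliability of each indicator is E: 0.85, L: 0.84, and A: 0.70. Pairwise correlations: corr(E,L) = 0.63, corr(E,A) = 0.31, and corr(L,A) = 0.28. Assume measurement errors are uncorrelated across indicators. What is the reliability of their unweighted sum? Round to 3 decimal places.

0.891

Var(E+L+A) = 23.8² + 6.6² + 2.5² + 2·[23.8·6.6·0.63 + 23.8·2.5·0.31 + 6.6·2.5·0.28] = 616.25 + 244.051 = 860.301.
With uncorrelated errors the cross-covariances are all true-score covariance, so they carry over unchanged; only the diagonal terms shrink to ρᵢσᵢ².
True-score variance = [23.8²·0.85 + 6.6²·0.84 + 2.5²·0.70] + 244.051 = 522.439 + 244.051 = 766.49.
Reliability = 766.49 / 860.301 = 0.891.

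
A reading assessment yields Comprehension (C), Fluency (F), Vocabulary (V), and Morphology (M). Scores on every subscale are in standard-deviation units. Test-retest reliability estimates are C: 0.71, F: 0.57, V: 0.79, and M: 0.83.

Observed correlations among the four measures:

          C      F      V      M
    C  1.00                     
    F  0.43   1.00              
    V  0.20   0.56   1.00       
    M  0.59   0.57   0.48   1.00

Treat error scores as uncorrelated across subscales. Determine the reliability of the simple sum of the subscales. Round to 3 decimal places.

Var(C+F+V+M) = 4 + 2·[0.43 + 0.20 + 0.59 + 0.56 + 0.57 + 0.48] = 4 + 5.66 = 9.66.
With uncorrelated errors the cross-covariances are all true-score covariance, so they carry over unchanged; only the diagonal terms shrink to ρᵢσᵢ².
True-score variance = [0.71 + 0.57 + 0.79 + 0.83] + 5.66 = 2.9 + 5.66 = 8.56.
Reliability = 8.56 / 9.66 = 0.886.

0.886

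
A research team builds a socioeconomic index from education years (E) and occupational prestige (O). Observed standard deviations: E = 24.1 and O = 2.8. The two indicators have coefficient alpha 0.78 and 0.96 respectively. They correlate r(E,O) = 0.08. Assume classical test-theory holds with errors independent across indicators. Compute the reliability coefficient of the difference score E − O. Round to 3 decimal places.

0.778

Var(E−O) = 24.1² + 2.8² − 2·24.1·2.8·0.08 = 588.65 − 10.7968 = 577.853.
Under uncorrelated errors the observed covariances equal the true-score covariances, so only the own-variance terms attenuate.
True-score variance = [24.1²·0.78 + 2.8²·0.96] − 10.7968 = 460.558 − 10.7968 = 449.761.
Reliability = 449.761 / 577.853 = 0.778.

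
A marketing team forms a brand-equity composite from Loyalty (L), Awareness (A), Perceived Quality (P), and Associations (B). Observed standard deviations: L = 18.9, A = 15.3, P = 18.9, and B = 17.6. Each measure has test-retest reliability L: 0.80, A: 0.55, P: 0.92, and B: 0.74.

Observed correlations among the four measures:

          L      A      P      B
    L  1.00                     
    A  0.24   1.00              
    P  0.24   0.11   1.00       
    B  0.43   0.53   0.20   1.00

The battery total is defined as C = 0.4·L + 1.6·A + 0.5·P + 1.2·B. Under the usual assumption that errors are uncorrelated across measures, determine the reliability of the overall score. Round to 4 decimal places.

Var(C) = 0.4²·18.9² + 1.6²·15.3² + 0.5²·18.9² + 1.2²·17.6² + 2·[0.64·18.9·15.3·0.24 + 0.2·18.9·18.9·0.24 + 0.48·18.9·17.6·0.43 + 0.8·15.3·18.9·0.11 + 1.92·15.3·17.6·0.53 + 0.6·18.9·17.6·0.20] = 1191.78 + 939.205 = 2130.99.
Under uncorrelated errors the observed covariances equal the true-score covariances, so only the own-variance terms attenuate.
True-score variance = [0.4²·18.9²·0.80 + 1.6²·15.3²·0.55 + 0.5²·18.9²·0.92 + 1.2²·17.6²·0.74] + 939.205 = 787.56 + 939.205 = 1726.77.
Reliability = 1726.77 / 2130.99 = 0.8103.

0.8103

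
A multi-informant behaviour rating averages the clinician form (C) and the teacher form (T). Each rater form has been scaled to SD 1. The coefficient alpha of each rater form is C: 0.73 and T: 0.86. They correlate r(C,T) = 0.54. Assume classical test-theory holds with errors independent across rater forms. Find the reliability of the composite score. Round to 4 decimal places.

0.8669

Var(C+T) = 2 + 2·[0.54] = 2 + 1.08 = 3.08.
Under uncorrelated errors the observed covariances equal the true-score covariances, so only the own-variance terms attenuate.
True-score variance = [0.73 + 0.86] + 1.08 = 1.59 + 1.08 = 2.67.
Reliability = 2.67 / 3.08 = 0.8669.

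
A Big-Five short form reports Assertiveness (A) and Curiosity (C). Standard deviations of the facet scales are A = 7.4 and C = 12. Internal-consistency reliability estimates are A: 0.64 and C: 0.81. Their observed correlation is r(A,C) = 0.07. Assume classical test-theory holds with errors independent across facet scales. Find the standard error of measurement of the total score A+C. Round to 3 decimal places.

6.861

Var(total) = 198.76 + 12.432 = 211.192.
True-score variance = 151.686 + 12.432 = 164.118, so reliability = 0.7771.
Error variance = 211.192 − 164.118 = 47.0736; SEM = √47.0736 = 6.861.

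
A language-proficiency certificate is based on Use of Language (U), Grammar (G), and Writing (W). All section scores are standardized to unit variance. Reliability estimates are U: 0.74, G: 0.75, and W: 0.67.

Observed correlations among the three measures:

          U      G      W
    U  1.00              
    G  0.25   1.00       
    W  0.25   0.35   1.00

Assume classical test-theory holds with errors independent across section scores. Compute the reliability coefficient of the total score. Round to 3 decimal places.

Var(U+G+W) = 3 + 2·[0.25 + 0.25 + 0.35] = 3 + 1.7 = 4.7.
Because errors are independent across components, Cov(Tᵢ,Tⱼ) = Cov(Xᵢ,Xⱼ); the off-diagonal part of the true-score variance is the same as above.
True-score variance = [0.74 + 0.75 + 0.67] + 1.7 = 2.16 + 1.7 = 3.86.
Reliability = 3.86 / 4.7 = 0.821.

0.821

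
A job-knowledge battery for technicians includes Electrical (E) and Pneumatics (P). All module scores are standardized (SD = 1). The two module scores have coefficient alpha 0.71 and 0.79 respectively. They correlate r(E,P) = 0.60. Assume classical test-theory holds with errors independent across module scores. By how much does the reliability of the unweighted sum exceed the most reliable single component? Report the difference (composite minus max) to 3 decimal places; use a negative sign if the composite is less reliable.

Var(sum) = 2 + 1.2 = 3.2; true-score variance = 1.5 + 1.2 = 2.7; composite reliability = 0.8438.
Max component reliability = 0.7900.
Difference = 0.8438 − 0.7900 = 0.054.

0.054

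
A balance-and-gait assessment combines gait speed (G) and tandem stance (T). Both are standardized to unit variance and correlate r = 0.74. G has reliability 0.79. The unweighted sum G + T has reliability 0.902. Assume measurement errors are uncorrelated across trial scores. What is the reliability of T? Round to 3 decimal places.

Var(G+T) = 2 + 2·0.74 = 3.480.
True-score variance = ρ_G + ρ_T + 2·0.74, so 0.902 = (0.79 + ρ_T + 1.48) / 3.480.
ρ_T = 0.902·3.480 − 0.79 − 1.48 = 0.869.

0.869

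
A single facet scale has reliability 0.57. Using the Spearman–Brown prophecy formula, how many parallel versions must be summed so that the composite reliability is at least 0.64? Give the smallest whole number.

2

k ≥ ρ*(1−ρ₁)/(ρ₁(1−ρ*)) = 0.64·0.43 / (0.57·0.36) = 1.341.
Smallest integer k = 2.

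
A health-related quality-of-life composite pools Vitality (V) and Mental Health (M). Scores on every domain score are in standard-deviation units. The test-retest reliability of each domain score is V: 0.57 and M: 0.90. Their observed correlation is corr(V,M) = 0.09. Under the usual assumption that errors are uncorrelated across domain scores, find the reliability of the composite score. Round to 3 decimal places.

Var(V+M) = 2 + 2·[0.09] = 2 + 0.18 = 2.18.
With uncorrelated errors the cross-covariances are all true-score covariance, so they carry over unchanged; only the diagonal terms shrink to ρᵢσᵢ².
True-score variance = [0.57 + 0.90] + 0.18 = 1.47 + 0.18 = 1.65.
Reliability = 1.65 / 2.18 = 0.757.

0.757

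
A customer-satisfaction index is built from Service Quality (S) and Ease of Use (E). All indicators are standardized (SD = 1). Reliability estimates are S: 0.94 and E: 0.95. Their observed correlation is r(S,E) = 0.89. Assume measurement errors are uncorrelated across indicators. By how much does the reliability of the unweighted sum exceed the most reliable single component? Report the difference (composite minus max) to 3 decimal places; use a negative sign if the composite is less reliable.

Var(sum) = 2 + 1.78 = 3.78; true-score variance = 1.89 + 1.78 = 3.67; composite reliability = 0.9709.
Max component reliability = 0.9500.
Difference = 0.9709 − 0.9500 = 0.021.

0.021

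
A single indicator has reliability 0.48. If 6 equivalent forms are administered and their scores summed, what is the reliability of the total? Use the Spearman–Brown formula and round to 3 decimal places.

0.847

ρ_k = kρ / (1 + (k−1)ρ) = 6·0.48 / (1 + 5·0.48) = 2.880 / 3.400 = 0.847.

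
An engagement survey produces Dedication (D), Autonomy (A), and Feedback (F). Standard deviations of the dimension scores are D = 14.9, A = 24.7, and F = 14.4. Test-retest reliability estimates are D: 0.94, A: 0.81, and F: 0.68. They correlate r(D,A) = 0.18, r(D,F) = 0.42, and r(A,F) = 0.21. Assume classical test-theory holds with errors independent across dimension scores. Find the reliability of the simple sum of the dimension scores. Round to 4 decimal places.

Var(D+A+F) = 14.9² + 24.7² + 14.4² + 2·[14.9·24.7·0.18 + 14.9·14.4·0.42 + 24.7·14.4·0.21] = 1039.46 + 462.107 = 1501.57.
Under uncorrelated errors the observed covariances equal the true-score covariances, so only the own-variance terms attenuate.
True-score variance = [14.9²·0.94 + 24.7²·0.81 + 14.4²·0.68] + 462.107 = 843.867 + 462.107 = 1305.97.
Reliability = 1305.97 / 1501.57 = 0.8697.

0.8697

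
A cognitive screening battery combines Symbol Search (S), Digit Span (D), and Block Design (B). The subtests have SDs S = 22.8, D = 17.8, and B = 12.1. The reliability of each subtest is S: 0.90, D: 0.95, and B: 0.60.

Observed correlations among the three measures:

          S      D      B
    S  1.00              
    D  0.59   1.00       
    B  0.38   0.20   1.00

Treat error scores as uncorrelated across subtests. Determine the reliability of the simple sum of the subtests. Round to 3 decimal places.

0.928

Var(S+D+B) = 22.8² + 17.8² + 12.1² + 2·[22.8·17.8·0.59 + 22.8·12.1·0.38 + 17.8·12.1·0.20] = 983.09 + 774.712 = 1757.8.
Because errors are independent across components, Cov(Tᵢ,Tⱼ) = Cov(Xᵢ,Xⱼ); the off-diagonal part of the true-score variance is the same as above.
True-score variance = [22.8²·0.90 + 17.8²·0.95 + 12.1²·0.60] + 774.712 = 856.7 + 774.712 = 1631.41.
Reliability = 1631.41 / 1757.8 = 0.928.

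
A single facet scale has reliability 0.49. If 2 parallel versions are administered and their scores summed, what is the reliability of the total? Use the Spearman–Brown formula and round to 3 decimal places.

0.658

ρ_k = kρ / (1 + (k−1)ρ) = 2·0.49 / (1 + 1·0.49) = 0.980 / 1.490 = 0.658.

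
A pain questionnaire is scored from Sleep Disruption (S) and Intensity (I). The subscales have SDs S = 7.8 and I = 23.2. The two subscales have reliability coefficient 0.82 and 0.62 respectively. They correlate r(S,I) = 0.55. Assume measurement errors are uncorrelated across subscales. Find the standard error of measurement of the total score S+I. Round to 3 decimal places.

14.679

Var(total) = 599.08 + 199.056 = 798.136.
True-score variance = 383.598 + 199.056 = 582.654, so reliability = 0.7300.
Error variance = 798.136 − 582.654 = 215.482; SEM = √215.482 = 14.679.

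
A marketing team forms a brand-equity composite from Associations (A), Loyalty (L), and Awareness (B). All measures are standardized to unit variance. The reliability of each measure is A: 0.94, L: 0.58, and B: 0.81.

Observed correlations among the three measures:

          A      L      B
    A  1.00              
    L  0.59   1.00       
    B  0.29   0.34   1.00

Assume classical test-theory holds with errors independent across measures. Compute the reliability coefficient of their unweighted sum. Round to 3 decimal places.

Var(A+L+B) = 3 + 2·[0.59 + 0.29 + 0.34] = 3 + 2.44 = 5.44.
Under uncorrelated errors the observed covariances equal the true-score covariances, so only the own-variance terms attenuate.
True-score variance = [0.94 + 0.58 + 0.81] + 2.44 = 2.33 + 2.44 = 4.77.
Reliability = 4.77 / 5.44 = 0.877.

0.877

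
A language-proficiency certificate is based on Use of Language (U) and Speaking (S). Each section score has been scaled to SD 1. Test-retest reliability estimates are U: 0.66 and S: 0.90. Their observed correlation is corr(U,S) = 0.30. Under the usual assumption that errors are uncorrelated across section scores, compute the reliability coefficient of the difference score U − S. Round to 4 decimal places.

0.6857

Var(U−S) = 1 + 1 − 2·0.30 = 2 − 0.6 = 1.4.
Because errors are independent across components, Cov(Tᵢ,Tⱼ) = Cov(Xᵢ,Xⱼ); the off-diagonal part of the true-score variance is the same as above.
True-score variance = [0.66 + 0.90] − 0.6 = 1.56 − 0.6 = 0.96.
Reliability = 0.96 / 1.4 = 0.6857.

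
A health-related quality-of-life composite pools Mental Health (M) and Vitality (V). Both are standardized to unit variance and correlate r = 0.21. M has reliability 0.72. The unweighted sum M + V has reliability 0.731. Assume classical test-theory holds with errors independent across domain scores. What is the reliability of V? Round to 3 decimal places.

0.629

Var(M+V) = 2 + 2·0.21 = 2.420.
True-score variance = ρ_M + ρ_V + 2·0.21, so 0.731 = (0.72 + ρ_V + 0.42) / 2.420.
ρ_V = 0.731·2.420 − 0.72 − 0.42 = 0.629.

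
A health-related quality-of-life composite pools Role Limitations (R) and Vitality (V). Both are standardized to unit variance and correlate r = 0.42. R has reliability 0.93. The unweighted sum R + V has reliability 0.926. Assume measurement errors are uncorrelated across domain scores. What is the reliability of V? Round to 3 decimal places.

0.860

Var(R+V) = 2 + 2·0.42 = 2.840.
True-score variance = ρ_R + ρ_V + 2·0.42, so 0.926 = (0.93 + ρ_V + 0.84) / 2.840.
ρ_V = 0.926·2.840 − 0.93 − 0.84 = 0.860.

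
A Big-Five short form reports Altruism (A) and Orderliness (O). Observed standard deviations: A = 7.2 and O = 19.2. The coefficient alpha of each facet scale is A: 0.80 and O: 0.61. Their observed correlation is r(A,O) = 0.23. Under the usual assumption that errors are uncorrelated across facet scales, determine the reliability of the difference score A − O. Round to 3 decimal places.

Var(A−O) = 7.2² + 19.2² − 2·7.2·19.2·0.23 = 420.48 − 63.5904 = 356.89.
Under uncorrelated errors the observed covariances equal the true-score covariances, so only the own-variance terms attenuate.
True-score variance = [7.2²·0.80 + 19.2²·0.61] − 63.5904 = 266.342 − 63.5904 = 202.752.
Reliability = 202.752 / 356.89 = 0.568.

0.568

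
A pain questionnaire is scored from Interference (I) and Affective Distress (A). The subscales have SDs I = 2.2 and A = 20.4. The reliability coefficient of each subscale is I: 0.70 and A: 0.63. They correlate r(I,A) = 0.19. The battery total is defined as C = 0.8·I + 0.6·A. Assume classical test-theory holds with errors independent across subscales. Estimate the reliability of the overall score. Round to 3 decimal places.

Var(C) = 0.8²·2.2² + 0.6²·20.4² + 2·[0.48·2.2·20.4·0.19] = 152.915 + 8.18611 = 161.101.
Under uncorrelated errors the observed covariances equal the true-score covariances, so only the own-variance terms attenuate.
True-score variance = [0.8²·2.2²·0.70 + 0.6²·20.4²·0.63] + 8.18611 = 96.5534 + 8.18611 = 104.74.
Reliability = 104.74 / 161.101 = 0.650.

0.650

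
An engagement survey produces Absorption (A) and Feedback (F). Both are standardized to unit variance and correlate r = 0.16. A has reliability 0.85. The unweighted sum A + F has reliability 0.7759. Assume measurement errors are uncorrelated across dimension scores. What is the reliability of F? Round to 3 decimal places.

Var(A+F) = 2 + 2·0.16 = 2.320.
True-score variance = ρ_A + ρ_F + 2·0.16, so 0.7759 = (0.85 + ρ_F + 0.32) / 2.320.
ρ_F = 0.7759·2.320 − 0.85 − 0.32 = 0.630.

0.630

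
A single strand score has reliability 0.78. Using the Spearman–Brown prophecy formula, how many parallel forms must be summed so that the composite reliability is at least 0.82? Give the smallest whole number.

k ≥ ρ*(1−ρ₁)/(ρ₁(1−ρ*)) = 0.82·0.22 / (0.78·0.18) = 1.285.
Smallest integer k = 2.

2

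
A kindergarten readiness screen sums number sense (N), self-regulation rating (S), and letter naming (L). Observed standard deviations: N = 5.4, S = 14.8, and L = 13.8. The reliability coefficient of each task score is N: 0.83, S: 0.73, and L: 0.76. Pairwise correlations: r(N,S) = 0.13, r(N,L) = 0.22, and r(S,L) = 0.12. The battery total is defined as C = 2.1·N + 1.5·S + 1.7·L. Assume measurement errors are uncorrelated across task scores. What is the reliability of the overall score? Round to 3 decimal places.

Var(C) = 2.1²·5.4² + 1.5²·14.8² + 1.7²·13.8² + 2·[3.15·5.4·14.8·0.13 + 3.57·5.4·13.8·0.22 + 2.55·14.8·13.8·0.12] = 1171.81 + 307.505 = 1479.31.
With uncorrelated errors the cross-covariances are all true-score covariance, so they carry over unchanged; only the diagonal terms shrink to ρᵢσᵢ².
True-score variance = [2.1²·5.4²·0.83 + 1.5²·14.8²·0.73 + 1.7²·13.8²·0.76] + 307.505 = 884.79 + 307.505 = 1192.3.
Reliability = 1192.3 / 1479.31 = 0.806.

0.806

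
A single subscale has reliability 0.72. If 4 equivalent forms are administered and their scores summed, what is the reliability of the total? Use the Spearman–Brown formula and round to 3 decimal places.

ρ_k = kρ / (1 + (k−1)ρ) = 4·0.72 / (1 + 3·0.72) = 2.880 / 3.160 = 0.911.

0.911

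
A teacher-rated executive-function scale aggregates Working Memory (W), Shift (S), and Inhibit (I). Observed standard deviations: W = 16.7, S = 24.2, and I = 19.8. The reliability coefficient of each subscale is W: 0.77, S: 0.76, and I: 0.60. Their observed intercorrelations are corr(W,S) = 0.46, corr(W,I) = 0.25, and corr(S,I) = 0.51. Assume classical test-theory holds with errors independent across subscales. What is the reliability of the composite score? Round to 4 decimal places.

Var(W+S+I) = 16.7² + 24.2² + 19.8² + 2·[16.7·24.2·0.46 + 16.7·19.8·0.25 + 24.2·19.8·0.51] = 1256.57 + 1025.88 = 2282.45.
With uncorrelated errors the cross-covariances are all true-score covariance, so they carry over unchanged; only the diagonal terms shrink to ρᵢσᵢ².
True-score variance = [16.7²·0.77 + 24.2²·0.76 + 19.8²·0.60] + 1025.88 = 895.056 + 1025.88 = 1920.94.
Reliability = 1920.94 / 2282.45 = 0.8416.

0.8416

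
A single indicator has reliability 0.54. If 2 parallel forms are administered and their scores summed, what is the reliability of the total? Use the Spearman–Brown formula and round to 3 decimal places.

ρ_k = kρ / (1 + (k−1)ρ) = 2·0.54 / (1 + 1·0.54) = 1.080 / 1.540 = 0.701.

0.701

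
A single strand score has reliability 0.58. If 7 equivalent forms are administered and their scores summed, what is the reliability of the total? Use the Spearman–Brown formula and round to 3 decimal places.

ρ_k = kρ / (1 + (k−1)ρ) = 7·0.58 / (1 + 6·0.58) = 4.060 / 4.480 = 0.906.

0.906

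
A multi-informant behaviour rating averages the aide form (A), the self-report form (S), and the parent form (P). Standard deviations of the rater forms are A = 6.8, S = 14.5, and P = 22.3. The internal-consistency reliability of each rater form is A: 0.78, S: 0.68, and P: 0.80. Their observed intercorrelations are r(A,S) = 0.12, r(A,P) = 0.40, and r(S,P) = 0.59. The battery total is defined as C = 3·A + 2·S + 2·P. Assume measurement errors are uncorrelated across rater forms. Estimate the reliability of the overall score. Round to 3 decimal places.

Var(C) = 3²·6.8² + 2²·14.5² + 2²·22.3² + 2·[6·6.8·14.5·0.12 + 6·6.8·22.3·0.40 + 4·14.5·22.3·0.59] = 3246.32 + 2396.07 = 5642.39.
Under uncorrelated errors the observed covariances equal the true-score covariances, so only the own-variance terms attenuate.
True-score variance = [3²·6.8²·0.78 + 2²·14.5²·0.68 + 2²·22.3²·0.80] + 2396.07 = 2487.81 + 2396.07 = 4883.88.
Reliability = 4883.88 / 5642.39 = 0.866.

0.866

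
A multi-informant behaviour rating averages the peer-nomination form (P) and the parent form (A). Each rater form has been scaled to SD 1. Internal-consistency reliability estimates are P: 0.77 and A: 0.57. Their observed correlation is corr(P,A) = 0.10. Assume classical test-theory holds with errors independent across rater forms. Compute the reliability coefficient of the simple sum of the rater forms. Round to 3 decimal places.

Var(P+A) = 2 + 2·[0.10] = 2 + 0.2 = 2.2.
Because errors are independent across components, Cov(Tᵢ,Tⱼ) = Cov(Xᵢ,Xⱼ); the off-diagonal part of the true-score variance is the same as above.
True-score variance = [0.77 + 0.57] + 0.2 = 1.34 + 0.2 = 1.54.
Reliability = 1.54 / 2.2 = 0.700.

0.700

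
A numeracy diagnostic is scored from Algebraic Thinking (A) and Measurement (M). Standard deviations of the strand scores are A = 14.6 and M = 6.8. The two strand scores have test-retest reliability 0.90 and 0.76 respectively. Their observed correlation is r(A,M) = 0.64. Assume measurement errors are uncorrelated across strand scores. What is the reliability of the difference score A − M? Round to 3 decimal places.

Var(A−M) = 14.6² + 6.8² − 2·14.6·6.8·0.64 = 259.4 − 127.078 = 132.322.
Under uncorrelated errors the observed covariances equal the true-score covariances, so only the own-variance terms attenuate.
True-score variance = [14.6²·0.90 + 6.8²·0.76] − 127.078 = 226.986 − 127.078 = 99.908.
Reliability = 99.908 / 132.322 = 0.755.

0.755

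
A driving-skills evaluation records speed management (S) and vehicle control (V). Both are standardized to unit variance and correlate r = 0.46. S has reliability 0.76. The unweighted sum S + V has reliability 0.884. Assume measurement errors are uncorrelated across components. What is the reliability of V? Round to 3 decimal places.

0.901

Var(S+V) = 2 + 2·0.46 = 2.920.
True-score variance = ρ_S + ρ_V + 2·0.46, so 0.884 = (0.76 + ρ_V + 0.92) / 2.920.
ρ_V = 0.884·2.920 − 0.76 − 0.92 = 0.901.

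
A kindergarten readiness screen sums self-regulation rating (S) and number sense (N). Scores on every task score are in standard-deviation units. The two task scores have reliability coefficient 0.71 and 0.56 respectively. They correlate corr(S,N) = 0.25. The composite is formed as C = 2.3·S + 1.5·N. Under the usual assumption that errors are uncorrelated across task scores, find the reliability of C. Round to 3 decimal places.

Var(C) = 2.3² + 1.5² + 2·[3.45·0.25] = 7.54 + 1.725 = 9.265.
With uncorrelated errors the cross-covariances are all true-score covariance, so they carry over unchanged; only the diagonal terms shrink to ρᵢσᵢ².
True-score variance = [2.3²·0.71 + 1.5²·0.56] + 1.725 = 5.0159 + 1.725 = 6.7409.
Reliability = 6.7409 / 9.265 = 0.728.

0.728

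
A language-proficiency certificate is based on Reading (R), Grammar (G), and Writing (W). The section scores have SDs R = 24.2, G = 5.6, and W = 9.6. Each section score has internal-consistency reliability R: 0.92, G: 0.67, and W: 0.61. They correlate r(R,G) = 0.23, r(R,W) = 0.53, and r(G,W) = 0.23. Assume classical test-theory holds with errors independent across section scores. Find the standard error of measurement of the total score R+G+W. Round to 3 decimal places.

Var(total) = 709.16 + 333.328 = 1042.49.
True-score variance = 616.018 + 333.328 = 949.346, so reliability = 0.9107.
Error variance = 1042.49 − 949.346 = 93.1424; SEM = √93.1424 = 9.651.

9.651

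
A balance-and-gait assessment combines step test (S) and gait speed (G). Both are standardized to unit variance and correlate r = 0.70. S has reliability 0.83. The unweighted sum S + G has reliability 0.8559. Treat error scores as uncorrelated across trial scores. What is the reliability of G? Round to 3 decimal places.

Var(S+G) = 2 + 2·0.70 = 3.400.
True-score variance = ρ_S + ρ_G + 2·0.70, so 0.8559 = (0.83 + ρ_G + 1.40) / 3.400.
ρ_G = 0.8559·3.400 − 0.83 − 1.40 = 0.680.

0.680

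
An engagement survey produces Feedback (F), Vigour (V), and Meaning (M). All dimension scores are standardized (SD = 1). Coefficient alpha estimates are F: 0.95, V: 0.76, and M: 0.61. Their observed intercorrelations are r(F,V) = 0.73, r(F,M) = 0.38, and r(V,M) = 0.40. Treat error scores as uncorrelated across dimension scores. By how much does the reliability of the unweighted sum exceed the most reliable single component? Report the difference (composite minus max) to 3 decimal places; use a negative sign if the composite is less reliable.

-0.063

Var(sum) = 3 + 3.02 = 6.02; true-score variance = 2.32 + 3.02 = 5.34; composite reliability = 0.8870.
Max component reliability = 0.9500.
Difference = 0.8870 − 0.9500 = -0.063.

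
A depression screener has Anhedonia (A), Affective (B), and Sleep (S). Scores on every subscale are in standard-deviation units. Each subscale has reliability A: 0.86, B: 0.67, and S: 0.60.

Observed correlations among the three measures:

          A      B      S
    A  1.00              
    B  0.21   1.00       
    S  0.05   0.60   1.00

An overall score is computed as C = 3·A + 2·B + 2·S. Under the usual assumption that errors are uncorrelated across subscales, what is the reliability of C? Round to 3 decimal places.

Var(C) = 3² + 2² + 2² + 2·[6·0.21 + 6·0.05 + 4·0.60] = 17 + 7.92 = 24.92.
Because errors are independent across components, Cov(Tᵢ,Tⱼ) = Cov(Xᵢ,Xⱼ); the off-diagonal part of the true-score variance is the same as above.
True-score variance = [3²·0.86 + 2²·0.67 + 2²·0.60] + 7.92 = 12.82 + 7.92 = 20.74.
Reliability = 20.74 / 24.92 = 0.832.

0.832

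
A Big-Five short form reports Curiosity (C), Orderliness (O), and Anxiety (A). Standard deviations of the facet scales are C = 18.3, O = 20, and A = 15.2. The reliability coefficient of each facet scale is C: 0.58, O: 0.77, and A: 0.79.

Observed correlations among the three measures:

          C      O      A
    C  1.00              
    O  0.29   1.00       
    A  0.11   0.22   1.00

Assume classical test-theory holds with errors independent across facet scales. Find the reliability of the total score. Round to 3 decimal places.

Var(C+O+A) = 18.3² + 20² + 15.2² + 2·[18.3·20·0.29 + 18.3·15.2·0.11 + 20·15.2·0.22] = 965.93 + 407.235 = 1373.17.
With uncorrelated errors the cross-covariances are all true-score covariance, so they carry over unchanged; only the diagonal terms shrink to ρᵢσᵢ².
True-score variance = [18.3²·0.58 + 20²·0.77 + 15.2²·0.79] + 407.235 = 684.758 + 407.235 = 1091.99.
Reliability = 1091.99 / 1373.17 = 0.795.

0.795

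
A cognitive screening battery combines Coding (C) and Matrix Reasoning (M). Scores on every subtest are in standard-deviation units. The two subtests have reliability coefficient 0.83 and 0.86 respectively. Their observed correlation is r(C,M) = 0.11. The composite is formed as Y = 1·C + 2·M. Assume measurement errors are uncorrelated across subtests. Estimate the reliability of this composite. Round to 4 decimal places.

0.8658

Var(Y) = 1 + 2² + 2·[2·0.11] = 5 + 0.44 = 5.44.
With uncorrelated errors the cross-covariances are all true-score covariance, so they carry over unchanged; only the diagonal terms shrink to ρᵢσᵢ².
True-score variance = [0.83 + 2²·0.86] + 0.44 = 4.27 + 0.44 = 4.71.
Reliability = 4.71 / 5.44 = 0.8658.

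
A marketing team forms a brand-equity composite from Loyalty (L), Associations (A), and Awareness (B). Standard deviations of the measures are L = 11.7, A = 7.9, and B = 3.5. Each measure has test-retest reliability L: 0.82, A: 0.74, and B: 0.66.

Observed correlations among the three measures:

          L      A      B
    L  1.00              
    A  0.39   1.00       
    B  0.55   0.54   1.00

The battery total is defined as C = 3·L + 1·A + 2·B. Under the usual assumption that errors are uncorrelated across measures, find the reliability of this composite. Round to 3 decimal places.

Var(C) = 3²·11.7² + 7.9² + 2²·3.5² + 2·[3·11.7·7.9·0.39 + 6·11.7·3.5·0.55 + 2·7.9·3.5·0.54] = 1343.42 + 546.28 = 1889.7.
Under uncorrelated errors the observed covariances equal the true-score covariances, so only the own-variance terms attenuate.
True-score variance = [3²·11.7²·0.82 + 7.9²·0.74 + 2²·3.5²·0.66] + 546.28 = 1088.77 + 546.28 = 1635.05.
Reliability = 1635.05 / 1889.7 = 0.865.

0.865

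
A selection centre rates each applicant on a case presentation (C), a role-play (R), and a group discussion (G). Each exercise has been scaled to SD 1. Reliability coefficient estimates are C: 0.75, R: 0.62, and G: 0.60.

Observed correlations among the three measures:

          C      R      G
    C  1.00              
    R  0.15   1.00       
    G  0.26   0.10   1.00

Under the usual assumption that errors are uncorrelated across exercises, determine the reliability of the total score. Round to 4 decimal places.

0.7438

Var(C+R+G) = 3 + 2·[0.15 + 0.26 + 0.10] = 3 + 1.02 = 4.02.
Under uncorrelated errors the observed covariances equal the true-score covariances, so only the own-variance terms attenuate.
True-score variance = [0.75 + 0.62 + 0.60] + 1.02 = 1.97 + 1.02 = 2.99.
Reliability = 2.99 / 4.02 = 0.7438.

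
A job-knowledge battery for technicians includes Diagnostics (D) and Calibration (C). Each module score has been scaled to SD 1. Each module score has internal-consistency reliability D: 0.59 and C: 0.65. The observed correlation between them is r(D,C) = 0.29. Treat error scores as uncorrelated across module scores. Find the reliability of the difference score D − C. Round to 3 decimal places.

0.465

Var(D−C) = 1 + 1 − 2·0.29 = 2 − 0.58 = 1.42.
With uncorrelated errors the cross-covariances are all true-score covariance, so they carry over unchanged; only the diagonal terms shrink to ρᵢσᵢ².
True-score variance = [0.59 + 0.65] − 0.58 = 1.24 − 0.58 = 0.66.
Reliability = 0.66 / 1.42 = 0.465.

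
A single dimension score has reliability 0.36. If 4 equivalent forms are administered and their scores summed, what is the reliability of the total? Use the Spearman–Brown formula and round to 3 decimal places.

0.692

ρ_k = kρ / (1 + (k−1)ρ) = 4·0.36 / (1 + 3·0.36) = 1.440 / 2.080 = 0.692.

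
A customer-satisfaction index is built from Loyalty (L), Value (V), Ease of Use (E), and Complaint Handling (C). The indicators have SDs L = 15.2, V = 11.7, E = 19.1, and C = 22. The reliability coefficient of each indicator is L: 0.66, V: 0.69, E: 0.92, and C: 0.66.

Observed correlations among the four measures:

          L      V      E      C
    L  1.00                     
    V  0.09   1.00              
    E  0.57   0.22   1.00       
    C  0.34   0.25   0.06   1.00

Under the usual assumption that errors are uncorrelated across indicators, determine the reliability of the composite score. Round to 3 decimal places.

0.849

Var(L+V+E+C) = 15.2² + 11.7² + 19.1² + 22² + 2·[15.2·11.7·0.09 + 15.2·19.1·0.57 + 15.2·22·0.34 + 11.7·19.1·0.22 + 11.7·22·0.25 + 19.1·22·0.06] = 1216.74 + 867.819 = 2084.56.
Because errors are independent across components, Cov(Tᵢ,Tⱼ) = Cov(Xᵢ,Xⱼ); the off-diagonal part of the true-score variance is the same as above.
True-score variance = [15.2²·0.66 + 11.7²·0.69 + 19.1²·0.92 + 22²·0.66] + 867.819 = 902.006 + 867.819 = 1769.82.
Reliability = 1769.82 / 2084.56 = 0.849.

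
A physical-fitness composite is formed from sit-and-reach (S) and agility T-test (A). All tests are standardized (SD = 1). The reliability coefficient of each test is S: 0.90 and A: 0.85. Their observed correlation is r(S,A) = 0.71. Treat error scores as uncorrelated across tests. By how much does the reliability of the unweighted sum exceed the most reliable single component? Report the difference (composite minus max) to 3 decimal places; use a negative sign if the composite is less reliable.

0.027

Var(sum) = 2 + 1.42 = 3.42; true-score variance = 1.75 + 1.42 = 3.17; composite reliability = 0.9269.
Max component reliability = 0.9000.
Difference = 0.9269 − 0.9000 = 0.027.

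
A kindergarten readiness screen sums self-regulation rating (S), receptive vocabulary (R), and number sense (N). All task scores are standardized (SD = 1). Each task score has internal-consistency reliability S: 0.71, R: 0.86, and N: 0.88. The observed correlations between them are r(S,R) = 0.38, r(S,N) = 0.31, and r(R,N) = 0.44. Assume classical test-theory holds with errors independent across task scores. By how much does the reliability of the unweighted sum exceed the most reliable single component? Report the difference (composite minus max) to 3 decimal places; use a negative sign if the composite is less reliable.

0.015

Var(sum) = 3 + 2.26 = 5.26; true-score variance = 2.45 + 2.26 = 4.71; composite reliability = 0.8954.
Max component reliability = 0.8800.
Difference = 0.8954 − 0.8800 = 0.015.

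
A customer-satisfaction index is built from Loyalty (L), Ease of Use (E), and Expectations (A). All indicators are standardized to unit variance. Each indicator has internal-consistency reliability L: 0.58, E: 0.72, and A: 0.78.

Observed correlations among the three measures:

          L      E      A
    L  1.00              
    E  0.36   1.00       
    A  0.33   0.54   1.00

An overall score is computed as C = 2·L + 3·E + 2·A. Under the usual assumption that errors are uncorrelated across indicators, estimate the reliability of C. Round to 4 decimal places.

0.8331

Var(C) = 2² + 3² + 2² + 2·[6·0.36 + 4·0.33 + 6·0.54] = 17 + 13.44 = 30.44.
Because errors are independent across components, Cov(Tᵢ,Tⱼ) = Cov(Xᵢ,Xⱼ); the off-diagonal part of the true-score variance is the same as above.
True-score variance = [2²·0.58 + 3²·0.72 + 2²·0.78] + 13.44 = 11.92 + 13.44 = 25.36.
Reliability = 25.36 / 30.44 = 0.8331.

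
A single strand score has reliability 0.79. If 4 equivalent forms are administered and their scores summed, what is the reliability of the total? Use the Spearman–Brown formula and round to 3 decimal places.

ρ_k = kρ / (1 + (k−1)ρ) = 4·0.79 / (1 + 3·0.79) = 3.160 / 3.370 = 0.938.

0.938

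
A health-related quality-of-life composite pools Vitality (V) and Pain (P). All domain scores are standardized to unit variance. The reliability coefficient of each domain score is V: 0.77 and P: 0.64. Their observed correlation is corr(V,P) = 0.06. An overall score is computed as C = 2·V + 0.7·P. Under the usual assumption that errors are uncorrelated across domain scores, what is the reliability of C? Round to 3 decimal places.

0.765

Var(C) = 2² + 0.7² + 2·[1.4·0.06] = 4.49 + 0.168 = 4.658.
Because errors are independent across components, Cov(Tᵢ,Tⱼ) = Cov(Xᵢ,Xⱼ); the off-diagonal part of the true-score variance is the same as above.
True-score variance = [2²·0.77 + 0.7²·0.64] + 0.168 = 3.3936 + 0.168 = 3.5616.
Reliability = 3.5616 / 4.658 = 0.765.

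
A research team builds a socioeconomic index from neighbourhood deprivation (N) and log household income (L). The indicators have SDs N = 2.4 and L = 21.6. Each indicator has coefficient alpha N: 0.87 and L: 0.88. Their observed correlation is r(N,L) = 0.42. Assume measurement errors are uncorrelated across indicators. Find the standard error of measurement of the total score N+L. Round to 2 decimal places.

Var(total) = 472.32 + 43.5456 = 515.866.
True-score variance = 415.584 + 43.5456 = 459.13, so reliability = 0.8900.
Error variance = 515.866 − 459.13 = 56.736; SEM = √56.736 = 7.53.

7.53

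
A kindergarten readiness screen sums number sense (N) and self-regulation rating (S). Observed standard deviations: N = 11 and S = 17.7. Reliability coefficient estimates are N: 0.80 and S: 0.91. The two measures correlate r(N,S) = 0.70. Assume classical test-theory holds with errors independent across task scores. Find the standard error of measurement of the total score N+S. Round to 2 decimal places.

Var(total) = 434.29 + 272.58 = 706.87.
True-score variance = 381.894 + 272.58 = 654.474, so reliability = 0.9259.
Error variance = 706.87 − 654.474 = 52.3961; SEM = √52.3961 = 7.24.

7.24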